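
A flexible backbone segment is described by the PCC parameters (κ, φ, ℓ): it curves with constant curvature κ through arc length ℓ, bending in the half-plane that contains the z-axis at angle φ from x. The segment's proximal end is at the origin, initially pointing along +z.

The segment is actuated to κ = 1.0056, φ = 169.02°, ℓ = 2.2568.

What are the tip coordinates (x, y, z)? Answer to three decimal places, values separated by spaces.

-1.604 0.311 0.761

θ = κ·ℓ = 1.0056 × 2.2568 = 2.26944 rad
ρ = (1 − cos θ)/κ = (1 − -0.64318)/1.0056 = 1.63403
z = sin θ / κ = 0.76572/1.0056 = 0.76145
x = ρ cos φ = 1.63403 × cos(169.02°) = -1.60411
y = ρ sin φ = 1.63403 × sin(169.02°) = 0.31123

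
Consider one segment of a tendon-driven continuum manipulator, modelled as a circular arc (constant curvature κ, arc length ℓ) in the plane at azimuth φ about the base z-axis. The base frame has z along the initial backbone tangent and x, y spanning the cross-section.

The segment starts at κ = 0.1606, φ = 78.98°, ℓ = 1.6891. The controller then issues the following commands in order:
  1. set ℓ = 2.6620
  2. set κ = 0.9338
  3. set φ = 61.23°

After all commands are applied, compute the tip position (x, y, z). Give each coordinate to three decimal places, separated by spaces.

initial: κ=0.1606, φ=78.98°, ℓ=1.6891
cmd 1: set ℓ=2.6620 → (κ,φ,ℓ)=(0.1606,78.98°,2.6620) → tip=(0.1071,0.5501,2.5816)
cmd 2: set κ=0.9338 → (κ,φ,ℓ)=(0.9338,78.98°,2.6620) → tip=(0.3669,1.8842,0.6530)
cmd 3: set φ=61.23° → (κ,φ,ℓ)=(0.9338,61.23°,2.6620) → tip=(0.9239,1.6827,0.6530)

0.924 1.683 0.653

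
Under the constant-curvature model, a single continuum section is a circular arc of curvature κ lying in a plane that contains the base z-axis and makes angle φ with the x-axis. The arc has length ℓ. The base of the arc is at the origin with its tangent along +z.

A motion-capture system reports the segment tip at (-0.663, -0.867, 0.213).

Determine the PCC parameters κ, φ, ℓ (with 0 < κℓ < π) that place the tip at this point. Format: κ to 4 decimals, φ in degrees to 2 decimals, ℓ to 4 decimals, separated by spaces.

1.7652 232.59 1.5614

ρ = √(x²+y²) = √(-0.663² + -0.867²) = 1.09145
φ = atan2(y, x) mod 360° = atan2(-0.867, -0.663) = 232.5946°
|p|² = ρ² + z² = 1.09145² + 0.213² = 1.23663
κ = 2ρ / |p|² = 2×1.09145 / 1.23663 = 1.76520
θ = 2·atan2(ρ, z) = 2·atan2(1.09145, 0.213) = 2.75613 rad
ℓ = θ/κ = 2.75613/1.76520 = 1.56137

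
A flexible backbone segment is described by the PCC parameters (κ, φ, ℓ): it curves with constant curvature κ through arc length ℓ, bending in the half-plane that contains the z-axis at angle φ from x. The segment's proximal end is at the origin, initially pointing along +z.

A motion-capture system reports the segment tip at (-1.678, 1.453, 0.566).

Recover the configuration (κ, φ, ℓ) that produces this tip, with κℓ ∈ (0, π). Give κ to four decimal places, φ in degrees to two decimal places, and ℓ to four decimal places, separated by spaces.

0.8460 139.11 3.1231

ρ = √(x²+y²) = √(-1.678² + 1.453²) = 2.21966
φ = atan2(y, x) mod 360° = atan2(1.453, -1.678) = 139.1103°
|p|² = ρ² + z² = 2.21966² + 0.566² = 5.24725
κ = 2ρ / |p|² = 2×2.21966 / 5.24725 = 0.84603
θ = 2·atan2(ρ, z) = 2·atan2(2.21966, 0.566) = 2.64225 rad
ℓ = θ/κ = 2.64225/0.84603 = 3.12312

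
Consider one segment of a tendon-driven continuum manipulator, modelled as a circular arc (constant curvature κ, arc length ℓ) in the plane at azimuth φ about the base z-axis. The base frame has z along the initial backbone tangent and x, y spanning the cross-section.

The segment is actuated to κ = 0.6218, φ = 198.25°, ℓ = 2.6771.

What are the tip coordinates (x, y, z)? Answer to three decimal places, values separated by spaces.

θ = κ·ℓ = 0.6218 × 2.6771 = 1.66462 rad
ρ = (1 − cos θ)/κ = (1 − -0.09369)/0.6218 = 1.75890
z = sin θ / κ = 0.99560/0.6218 = 1.60116
x = ρ cos φ = 1.75890 × cos(198.25°) = -1.67043
y = ρ sin φ = 1.75890 × sin(198.25°) = -0.55083

-1.670 -0.551 1.601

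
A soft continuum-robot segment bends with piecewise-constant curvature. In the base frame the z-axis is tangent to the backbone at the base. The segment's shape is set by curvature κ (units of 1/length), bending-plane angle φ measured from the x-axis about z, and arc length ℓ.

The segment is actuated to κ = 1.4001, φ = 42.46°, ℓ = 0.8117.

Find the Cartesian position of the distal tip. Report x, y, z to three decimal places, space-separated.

0.305 0.279 0.648

θ = κ·ℓ = 1.4001 × 0.8117 = 1.13646 rad
ρ = (1 − cos θ)/κ = (1 − 0.42081)/1.4001 = 0.41368
z = sin θ / κ = 0.90715/1.4001 = 0.64792
x = ρ cos φ = 0.41368 × cos(42.46°) = 0.30519
y = ρ sin φ = 0.41368 × sin(42.46°) = 0.27926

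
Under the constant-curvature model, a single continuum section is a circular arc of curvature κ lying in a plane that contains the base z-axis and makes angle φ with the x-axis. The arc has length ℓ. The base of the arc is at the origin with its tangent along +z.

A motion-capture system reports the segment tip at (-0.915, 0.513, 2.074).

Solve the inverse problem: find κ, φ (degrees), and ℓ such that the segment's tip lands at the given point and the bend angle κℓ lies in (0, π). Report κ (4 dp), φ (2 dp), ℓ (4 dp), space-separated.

ρ = √(x²+y²) = √(-0.915² + 0.513²) = 1.04900
φ = atan2(y, x) mod 360° = atan2(0.513, -0.915) = 150.7226°
|p|² = ρ² + z² = 1.04900² + 2.074² = 5.40187
κ = 2ρ / |p|² = 2×1.04900 / 5.40187 = 0.38838
θ = 2·atan2(ρ, z) = 2·atan2(1.04900, 2.074) = 0.93653 rad
ℓ = θ/κ = 0.93653/0.38838 = 2.41135

0.3884 150.72 2.4114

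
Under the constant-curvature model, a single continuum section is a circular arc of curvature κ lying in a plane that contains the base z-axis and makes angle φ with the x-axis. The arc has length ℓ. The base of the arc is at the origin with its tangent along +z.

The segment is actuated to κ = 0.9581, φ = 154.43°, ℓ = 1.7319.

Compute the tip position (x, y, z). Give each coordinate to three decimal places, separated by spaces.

-1.025 0.490 1.040

θ = κ·ℓ = 0.9581 × 1.7319 = 1.65933 rad
ρ = (1 − cos θ)/κ = (1 − -0.08842)/0.9581 = 1.13602
z = sin θ / κ = 0.99608/0.9581 = 1.03964
x = ρ cos φ = 1.13602 × cos(154.43°) = -1.02476
y = ρ sin φ = 1.13602 × sin(154.43°) = 0.49032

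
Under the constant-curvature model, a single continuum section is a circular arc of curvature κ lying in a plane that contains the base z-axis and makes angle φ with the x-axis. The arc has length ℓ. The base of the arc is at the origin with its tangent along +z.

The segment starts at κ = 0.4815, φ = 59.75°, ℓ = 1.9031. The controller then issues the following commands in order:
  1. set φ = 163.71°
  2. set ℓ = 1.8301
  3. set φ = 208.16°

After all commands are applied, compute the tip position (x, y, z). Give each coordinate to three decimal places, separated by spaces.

-0.666 -0.357 1.602

initial: κ=0.4815, φ=59.75°, ℓ=1.9031
cmd 1: set φ=163.71° → (κ,φ,ℓ)=(0.4815,163.71°,1.9031) → tip=(-0.7800,0.2279,1.6477)
cmd 2: set ℓ=1.8301 → (κ,φ,ℓ)=(0.4815,163.71°,1.8301) → tip=(-0.7252,0.2119,1.6023)
cmd 3: set φ=208.16° → (κ,φ,ℓ)=(0.4815,208.16°,1.8301) → tip=(-0.6661,-0.3565,1.6023)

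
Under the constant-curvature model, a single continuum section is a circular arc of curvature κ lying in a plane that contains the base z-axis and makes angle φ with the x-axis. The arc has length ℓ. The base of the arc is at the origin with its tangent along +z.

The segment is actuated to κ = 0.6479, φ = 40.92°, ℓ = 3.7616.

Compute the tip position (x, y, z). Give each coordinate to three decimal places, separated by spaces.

2.055 1.781 1.000

θ = κ·ℓ = 0.6479 × 3.7616 = 2.43714 rad
ρ = (1 − cos θ)/κ = (1 − -0.76197)/0.6479 = 2.71950
z = sin θ / κ = 0.64762/0.6479 = 0.99956
x = ρ cos φ = 2.71950 × cos(40.92°) = 2.05492
y = ρ sin φ = 2.71950 × sin(40.92°) = 1.78129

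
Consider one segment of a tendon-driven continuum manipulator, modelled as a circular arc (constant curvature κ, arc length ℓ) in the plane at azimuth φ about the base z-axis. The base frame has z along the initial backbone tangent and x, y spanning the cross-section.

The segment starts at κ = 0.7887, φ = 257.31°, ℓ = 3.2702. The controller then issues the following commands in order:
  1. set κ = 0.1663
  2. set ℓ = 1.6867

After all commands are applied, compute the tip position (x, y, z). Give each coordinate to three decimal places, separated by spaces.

initial: κ=0.7887, φ=257.31°, ℓ=3.2702
cmd 1: set κ=0.1663 → (κ,φ,ℓ)=(0.1663,257.31°,3.2702) → tip=(-0.1906,-0.8463,3.1114)
cmd 2: set ℓ=1.6867 → (κ,φ,ℓ)=(0.1663,257.31°,1.6867) → tip=(-0.0516,-0.2293,1.6647)

-0.052 -0.229 1.665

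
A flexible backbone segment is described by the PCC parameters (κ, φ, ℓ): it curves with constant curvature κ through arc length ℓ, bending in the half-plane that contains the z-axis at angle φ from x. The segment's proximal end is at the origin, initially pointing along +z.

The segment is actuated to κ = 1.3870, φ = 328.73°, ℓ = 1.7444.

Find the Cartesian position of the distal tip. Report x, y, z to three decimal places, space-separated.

1.079 -0.655 0.477

θ = κ·ℓ = 1.3870 × 1.7444 = 2.41948 rad
ρ = (1 − cos θ)/κ = (1 − -0.75041)/1.3870 = 1.26201
z = sin θ / κ = 0.66097/1.3870 = 0.47655
x = ρ cos φ = 1.26201 × cos(328.73°) = 1.07868
y = ρ sin φ = 1.26201 × sin(328.73°) = -0.65508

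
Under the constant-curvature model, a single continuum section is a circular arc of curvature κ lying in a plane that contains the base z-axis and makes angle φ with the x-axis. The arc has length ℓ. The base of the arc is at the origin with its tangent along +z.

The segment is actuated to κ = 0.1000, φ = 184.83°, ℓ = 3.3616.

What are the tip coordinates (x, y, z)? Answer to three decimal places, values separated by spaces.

-0.558 -0.047 3.299

θ = κ·ℓ = 0.1000 × 3.3616 = 0.33616 rad
ρ = (1 − cos θ)/κ = (1 − 0.94403)/0.1000 = 0.55972
z = sin θ / κ = 0.32986/0.1000 = 3.29864
x = ρ cos φ = 0.55972 × cos(184.83°) = -0.55773
y = ρ sin φ = 0.55972 × sin(184.83°) = -0.04713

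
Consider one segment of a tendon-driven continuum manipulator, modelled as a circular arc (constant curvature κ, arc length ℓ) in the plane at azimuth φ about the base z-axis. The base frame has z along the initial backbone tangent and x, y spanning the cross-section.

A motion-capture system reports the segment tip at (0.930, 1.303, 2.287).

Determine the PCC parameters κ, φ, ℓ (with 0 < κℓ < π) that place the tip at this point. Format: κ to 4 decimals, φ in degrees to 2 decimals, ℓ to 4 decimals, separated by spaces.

ρ = √(x²+y²) = √(0.930² + 1.303²) = 1.60085
φ = atan2(y, x) mod 360° = atan2(1.303, 0.930) = 54.4831°
|p|² = ρ² + z² = 1.60085² + 2.287² = 7.79308
κ = 2ρ / |p|² = 2×1.60085 / 7.79308 = 0.41084
θ = 2·atan2(ρ, z) = 2·atan2(1.60085, 2.287) = 1.22142 rad
ℓ = θ/κ = 1.22142/0.41084 = 2.97300

0.4108 54.48 2.9730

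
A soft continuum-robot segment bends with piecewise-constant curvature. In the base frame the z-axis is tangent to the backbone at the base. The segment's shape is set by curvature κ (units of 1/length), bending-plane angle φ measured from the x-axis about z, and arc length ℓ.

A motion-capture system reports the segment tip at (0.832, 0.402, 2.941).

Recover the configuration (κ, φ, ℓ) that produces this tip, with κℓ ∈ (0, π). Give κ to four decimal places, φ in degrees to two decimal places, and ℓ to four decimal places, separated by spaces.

ρ = √(x²+y²) = √(0.832² + 0.402²) = 0.92403
φ = atan2(y, x) mod 360° = atan2(0.402, 0.832) = 25.7886°
|p|² = ρ² + z² = 0.92403² + 2.941² = 9.50331
κ = 2ρ / |p|² = 2×0.92403 / 9.50331 = 0.19446
θ = 2·atan2(ρ, z) = 2·atan2(0.92403, 2.941) = 0.60884 rad
ℓ = θ/κ = 0.60884/0.19446 = 3.13088

0.1945 25.79 3.1309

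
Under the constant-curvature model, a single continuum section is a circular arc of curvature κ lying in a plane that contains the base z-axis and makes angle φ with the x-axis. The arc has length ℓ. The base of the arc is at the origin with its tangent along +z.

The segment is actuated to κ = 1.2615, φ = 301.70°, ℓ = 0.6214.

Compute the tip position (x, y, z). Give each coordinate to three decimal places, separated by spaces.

θ = κ·ℓ = 1.2615 × 0.6214 = 0.78390 rad
ρ = (1 − cos θ)/κ = (1 − 0.70817)/1.2615 = 0.23134
z = sin θ / κ = 0.70604/1.2615 = 0.55969
x = ρ cos φ = 0.23134 × cos(301.70°) = 0.12156
y = ρ sin φ = 0.23134 × sin(301.70°) = -0.19682

0.122 -0.197 0.560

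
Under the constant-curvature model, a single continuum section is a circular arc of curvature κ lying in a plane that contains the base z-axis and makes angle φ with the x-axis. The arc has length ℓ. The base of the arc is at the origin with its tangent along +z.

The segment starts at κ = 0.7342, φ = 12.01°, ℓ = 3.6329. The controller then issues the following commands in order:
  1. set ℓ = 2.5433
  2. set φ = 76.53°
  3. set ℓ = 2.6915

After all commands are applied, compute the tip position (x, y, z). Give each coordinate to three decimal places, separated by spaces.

0.442 1.847 1.252

initial: κ=0.7342, φ=12.01°, ℓ=3.6329
cmd 1: set ℓ=2.5433 → (κ,φ,ℓ)=(0.7342,12.01°,2.5433) → tip=(1.7214,0.3662,1.3026)
cmd 2: set φ=76.53° → (κ,φ,ℓ)=(0.7342,76.53°,2.5433) → tip=(0.4100,1.7116,1.3026)
cmd 3: set ℓ=2.6915 → (κ,φ,ℓ)=(0.7342,76.53°,2.6915) → tip=(0.4424,1.8468,1.2517)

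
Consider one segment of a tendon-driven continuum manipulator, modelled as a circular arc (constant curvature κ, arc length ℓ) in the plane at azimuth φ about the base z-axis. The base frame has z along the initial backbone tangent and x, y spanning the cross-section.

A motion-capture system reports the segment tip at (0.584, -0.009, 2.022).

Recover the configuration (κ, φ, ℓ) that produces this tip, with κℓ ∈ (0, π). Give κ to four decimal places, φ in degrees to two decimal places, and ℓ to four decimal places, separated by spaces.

0.2637 359.12 2.1327

ρ = √(x²+y²) = √(0.584² + -0.009²) = 0.58407
φ = atan2(y, x) mod 360° = atan2(-0.009, 0.584) = 359.1171°
|p|² = ρ² + z² = 0.58407² + 2.022² = 4.42962
κ = 2ρ / |p|² = 2×0.58407 / 4.42962 = 0.26371
θ = 2·atan2(ρ, z) = 2·atan2(0.58407, 2.022) = 0.56241 rad
ℓ = θ/κ = 0.56241/0.26371 = 2.13266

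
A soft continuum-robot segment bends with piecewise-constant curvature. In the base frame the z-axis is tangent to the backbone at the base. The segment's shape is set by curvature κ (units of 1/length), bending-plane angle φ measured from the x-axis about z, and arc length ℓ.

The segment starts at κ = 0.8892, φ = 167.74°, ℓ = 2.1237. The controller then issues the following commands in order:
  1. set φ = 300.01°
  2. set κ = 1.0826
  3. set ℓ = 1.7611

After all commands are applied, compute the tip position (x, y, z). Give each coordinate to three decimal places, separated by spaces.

initial: κ=0.8892, φ=167.74°, ℓ=2.1237
cmd 1: set φ=300.01° → (κ,φ,ℓ)=(0.8892,300.01°,2.1237) → tip=(0.7381,-1.2780,1.0684)
cmd 2: set κ=1.0826 → (κ,φ,ℓ)=(1.0826,300.01°,2.1237) → tip=(0.7695,-1.3323,0.6894)
cmd 3: set ℓ=1.7611 → (κ,φ,ℓ)=(1.0826,300.01°,1.7611) → tip=(0.6142,-1.0634,0.8721)

0.614 -1.063 0.872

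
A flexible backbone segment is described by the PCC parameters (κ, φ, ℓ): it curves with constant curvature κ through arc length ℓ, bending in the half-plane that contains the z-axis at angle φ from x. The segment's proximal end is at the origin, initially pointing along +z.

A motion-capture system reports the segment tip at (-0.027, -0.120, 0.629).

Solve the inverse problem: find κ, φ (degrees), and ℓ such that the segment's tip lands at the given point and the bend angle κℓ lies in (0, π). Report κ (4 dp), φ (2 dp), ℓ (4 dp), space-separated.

0.5989 257.32 0.6449

ρ = √(x²+y²) = √(-0.027² + -0.120²) = 0.12300
φ = atan2(y, x) mod 360° = atan2(-0.120, -0.027) = 257.3196°
|p|² = ρ² + z² = 0.12300² + 0.629² = 0.41077
κ = 2ρ / |p|² = 2×0.12300 / 0.41077 = 0.59888
θ = 2·atan2(ρ, z) = 2·atan2(0.12300, 0.629) = 0.38622 rad
ℓ = θ/κ = 0.38622/0.59888 = 0.64491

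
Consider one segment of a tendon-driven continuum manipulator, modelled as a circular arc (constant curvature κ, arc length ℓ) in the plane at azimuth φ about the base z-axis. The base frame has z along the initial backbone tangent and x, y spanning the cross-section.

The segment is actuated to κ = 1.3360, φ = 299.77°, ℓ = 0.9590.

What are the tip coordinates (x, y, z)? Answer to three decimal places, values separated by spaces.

θ = κ·ℓ = 1.3360 × 0.9590 = 1.28122 rad
ρ = (1 − cos θ)/κ = (1 − 0.28554)/1.3360 = 0.53477
z = sin θ / κ = 0.95837/1.3360 = 0.71734
x = ρ cos φ = 0.53477 × cos(299.77°) = 0.26553
y = ρ sin φ = 0.53477 × sin(299.77°) = -0.46420

0.266 -0.464 0.717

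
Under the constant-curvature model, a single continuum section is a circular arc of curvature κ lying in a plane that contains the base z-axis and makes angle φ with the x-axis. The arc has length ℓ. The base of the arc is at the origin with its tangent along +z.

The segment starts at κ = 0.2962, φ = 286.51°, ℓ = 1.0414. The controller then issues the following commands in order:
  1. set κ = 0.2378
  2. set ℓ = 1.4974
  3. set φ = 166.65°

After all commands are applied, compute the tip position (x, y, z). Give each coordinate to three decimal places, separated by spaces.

-0.257 0.061 1.466

initial: κ=0.2962, φ=286.51°, ℓ=1.0414
cmd 1: set κ=0.2378 → (κ,φ,ℓ)=(0.2378,286.51°,1.0414) → tip=(0.0365,-0.1230,1.0308)
cmd 2: set ℓ=1.4974 → (κ,φ,ℓ)=(0.2378,286.51°,1.4974) → tip=(0.0750,-0.2529,1.4660)
cmd 3: set φ=166.65° → (κ,φ,ℓ)=(0.2378,166.65°,1.4974) → tip=(-0.2567,0.0609,1.4660)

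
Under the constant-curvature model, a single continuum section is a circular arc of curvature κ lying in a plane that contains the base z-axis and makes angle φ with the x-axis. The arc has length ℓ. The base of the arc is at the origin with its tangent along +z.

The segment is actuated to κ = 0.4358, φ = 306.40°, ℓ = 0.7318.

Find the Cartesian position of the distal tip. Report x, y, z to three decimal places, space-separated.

θ = κ·ℓ = 0.4358 × 0.7318 = 0.31892 rad
ρ = (1 − cos θ)/κ = (1 − 0.94958)/0.4358 = 0.11571
z = sin θ / κ = 0.31354/0.4358 = 0.71946
x = ρ cos φ = 0.11571 × cos(306.40°) = 0.06866
y = ρ sin φ = 0.11571 × sin(306.40°) = -0.09313

0.069 -0.093 0.719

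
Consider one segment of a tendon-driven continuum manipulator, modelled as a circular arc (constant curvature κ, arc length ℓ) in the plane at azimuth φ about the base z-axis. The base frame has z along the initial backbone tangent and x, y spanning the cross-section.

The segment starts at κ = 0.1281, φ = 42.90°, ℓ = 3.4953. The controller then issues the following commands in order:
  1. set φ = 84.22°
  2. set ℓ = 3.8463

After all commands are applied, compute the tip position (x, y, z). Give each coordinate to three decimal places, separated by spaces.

0.094 0.924 3.693

initial: κ=0.1281, φ=42.90°, ℓ=3.4953
cmd 1: set φ=84.22° → (κ,φ,ℓ)=(0.1281,84.22°,3.4953) → tip=(0.0775,0.7656,3.3797)
cmd 2: set ℓ=3.8463 → (κ,φ,ℓ)=(0.1281,84.22°,3.8463) → tip=(0.0935,0.9238,3.6926)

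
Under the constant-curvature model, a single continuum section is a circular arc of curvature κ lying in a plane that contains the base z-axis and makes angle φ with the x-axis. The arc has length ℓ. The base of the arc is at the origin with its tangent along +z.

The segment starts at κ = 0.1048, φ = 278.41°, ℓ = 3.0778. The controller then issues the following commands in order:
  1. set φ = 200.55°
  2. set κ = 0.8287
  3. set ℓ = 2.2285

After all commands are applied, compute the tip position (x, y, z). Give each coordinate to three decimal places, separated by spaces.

-1.438 -0.539 1.161

initial: κ=0.1048, φ=278.41°, ℓ=3.0778
cmd 1: set φ=200.55° → (κ,φ,ℓ)=(0.1048,200.55°,3.0778) → tip=(-0.4608,-0.1727,3.0247)
cmd 2: set κ=0.8287 → (κ,φ,ℓ)=(0.8287,200.55°,3.0778) → tip=(-2.0682,-0.7753,0.6724)
cmd 3: set ℓ=2.2285 → (κ,φ,ℓ)=(0.8287,200.55°,2.2285) → tip=(-1.4378,-0.5390,1.1611)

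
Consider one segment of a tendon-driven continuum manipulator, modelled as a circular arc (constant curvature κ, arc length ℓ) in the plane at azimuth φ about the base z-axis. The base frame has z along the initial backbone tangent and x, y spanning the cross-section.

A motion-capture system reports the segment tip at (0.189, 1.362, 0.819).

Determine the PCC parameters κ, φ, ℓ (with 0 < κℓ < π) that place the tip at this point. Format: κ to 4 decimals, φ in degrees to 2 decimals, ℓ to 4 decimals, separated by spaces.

1.0736 82.10 1.9255

ρ = √(x²+y²) = √(0.189² + 1.362²) = 1.37505
φ = atan2(y, x) mod 360° = atan2(1.362, 0.189) = 82.0997°
|p|² = ρ² + z² = 1.37505² + 0.819² = 2.56153
κ = 2ρ / |p|² = 2×1.37505 / 2.56153 = 1.07362
θ = 2·atan2(ρ, z) = 2·atan2(1.37505, 0.819) = 2.06722 rad
ℓ = θ/κ = 2.06722/1.07362 = 1.92547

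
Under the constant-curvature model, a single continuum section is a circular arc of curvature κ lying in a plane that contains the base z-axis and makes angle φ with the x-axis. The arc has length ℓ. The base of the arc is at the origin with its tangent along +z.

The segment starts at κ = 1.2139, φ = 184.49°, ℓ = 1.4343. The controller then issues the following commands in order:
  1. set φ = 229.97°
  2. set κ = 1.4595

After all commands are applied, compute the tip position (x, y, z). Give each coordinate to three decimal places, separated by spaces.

-0.661 -0.786 0.594

initial: κ=1.2139, φ=184.49°, ℓ=1.4343
cmd 1: set φ=229.97° → (κ,φ,ℓ)=(1.2139,229.97°,1.4343) → tip=(-0.6197,-0.7377,0.8119)
cmd 2: set κ=1.4595 → (κ,φ,ℓ)=(1.4595,229.97°,1.4343) → tip=(-0.6606,-0.7865,0.5937)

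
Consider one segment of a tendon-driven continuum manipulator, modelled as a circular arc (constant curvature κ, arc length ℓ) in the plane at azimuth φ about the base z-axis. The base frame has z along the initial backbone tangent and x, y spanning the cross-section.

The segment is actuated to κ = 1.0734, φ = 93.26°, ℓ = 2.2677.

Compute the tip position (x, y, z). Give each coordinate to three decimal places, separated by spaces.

θ = κ·ℓ = 1.0734 × 2.2677 = 2.43415 rad
ρ = (1 − cos θ)/κ = (1 − -0.76003)/1.0734 = 1.63967
z = sin θ / κ = 0.64989/1.0734 = 0.60545
x = ρ cos φ = 1.63967 × cos(93.26°) = -0.09324
y = ρ sin φ = 1.63967 × sin(93.26°) = 1.63702

-0.093 1.637 0.605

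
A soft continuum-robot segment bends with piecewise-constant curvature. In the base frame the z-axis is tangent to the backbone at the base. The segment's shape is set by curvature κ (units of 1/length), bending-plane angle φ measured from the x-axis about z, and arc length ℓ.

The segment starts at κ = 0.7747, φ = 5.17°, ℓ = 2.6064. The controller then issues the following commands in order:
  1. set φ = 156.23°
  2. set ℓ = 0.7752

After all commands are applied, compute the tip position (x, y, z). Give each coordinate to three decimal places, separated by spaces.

-0.207 0.091 0.729

initial: κ=0.7747, φ=5.17°, ℓ=2.6064
cmd 1: set φ=156.23° → (κ,φ,ℓ)=(0.7747,156.23°,2.6064) → tip=(-1.6934,0.7458,1.1632)
cmd 2: set ℓ=0.7752 → (κ,φ,ℓ)=(0.7747,156.23°,0.7752) → tip=(-0.2067,0.0910,0.7294)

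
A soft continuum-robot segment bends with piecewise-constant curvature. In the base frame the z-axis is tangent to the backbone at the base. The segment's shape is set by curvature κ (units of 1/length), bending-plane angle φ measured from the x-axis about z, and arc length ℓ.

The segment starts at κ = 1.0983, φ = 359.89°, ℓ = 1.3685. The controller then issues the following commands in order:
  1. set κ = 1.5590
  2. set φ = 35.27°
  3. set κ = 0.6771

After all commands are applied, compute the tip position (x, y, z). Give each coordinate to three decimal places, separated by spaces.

initial: κ=1.0983, φ=359.89°, ℓ=1.3685
cmd 1: set κ=1.5590 → (κ,φ,ℓ)=(1.5590,359.89°,1.3685) → tip=(0.9836,-0.0019,0.5425)
cmd 2: set φ=35.27° → (κ,φ,ℓ)=(1.5590,35.27°,1.3685) → tip=(0.8031,0.5680,0.5425)
cmd 3: set κ=0.6771 → (κ,φ,ℓ)=(0.6771,35.27°,1.3685) → tip=(0.4817,0.3407,1.1809)

0.482 0.341 1.181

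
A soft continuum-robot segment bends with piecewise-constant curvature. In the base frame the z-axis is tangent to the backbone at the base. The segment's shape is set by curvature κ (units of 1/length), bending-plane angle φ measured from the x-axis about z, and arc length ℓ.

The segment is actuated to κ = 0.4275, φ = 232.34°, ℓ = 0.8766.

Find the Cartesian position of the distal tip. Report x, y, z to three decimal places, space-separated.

θ = κ·ℓ = 0.4275 × 0.8766 = 0.37475 rad
ρ = (1 − cos θ)/κ = (1 − 0.93060)/0.4275 = 0.16234
z = sin θ / κ = 0.36604/0.4275 = 0.85623
x = ρ cos φ = 0.16234 × cos(232.34°) = -0.09918
y = ρ sin φ = 0.16234 × sin(232.34°) = -0.12852

-0.099 -0.129 0.856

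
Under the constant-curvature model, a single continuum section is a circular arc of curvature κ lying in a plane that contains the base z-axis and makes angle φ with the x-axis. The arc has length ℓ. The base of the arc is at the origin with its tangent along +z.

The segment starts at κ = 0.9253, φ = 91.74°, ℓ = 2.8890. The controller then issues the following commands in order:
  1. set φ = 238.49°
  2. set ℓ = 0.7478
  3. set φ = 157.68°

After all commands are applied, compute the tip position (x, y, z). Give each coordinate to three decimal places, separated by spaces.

initial: κ=0.9253, φ=91.74°, ℓ=2.8890
cmd 1: set φ=238.49° → (κ,φ,ℓ)=(0.9253,238.49°,2.8890) → tip=(-1.0688,-1.7435,0.4879)
cmd 2: set ℓ=0.7478 → (κ,φ,ℓ)=(0.9253,238.49°,0.7478) → tip=(-0.1299,-0.2119,0.6895)
cmd 3: set φ=157.68° → (κ,φ,ℓ)=(0.9253,157.68°,0.7478) → tip=(-0.2299,0.0944,0.6895)

-0.230 0.094 0.690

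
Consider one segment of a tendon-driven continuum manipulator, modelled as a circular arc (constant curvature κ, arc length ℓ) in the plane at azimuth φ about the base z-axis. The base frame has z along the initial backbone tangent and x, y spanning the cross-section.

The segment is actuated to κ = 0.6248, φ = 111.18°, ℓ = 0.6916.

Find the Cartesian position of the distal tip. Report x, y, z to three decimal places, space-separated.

θ = κ·ℓ = 0.6248 × 0.6916 = 0.43211 rad
ρ = (1 − cos θ)/κ = (1 − 0.90808)/0.6248 = 0.14711
z = sin θ / κ = 0.41879/0.6248 = 0.67028
x = ρ cos φ = 0.14711 × cos(111.18°) = -0.05315
y = ρ sin φ = 0.14711 × sin(111.18°) = 0.13718

-0.053 0.137 0.670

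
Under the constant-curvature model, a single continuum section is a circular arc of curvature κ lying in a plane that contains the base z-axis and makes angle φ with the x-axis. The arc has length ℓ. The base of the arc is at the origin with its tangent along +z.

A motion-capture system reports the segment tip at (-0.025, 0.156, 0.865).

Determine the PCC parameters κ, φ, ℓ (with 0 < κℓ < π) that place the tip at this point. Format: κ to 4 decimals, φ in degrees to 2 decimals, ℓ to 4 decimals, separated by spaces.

ρ = √(x²+y²) = √(-0.025² + 0.156²) = 0.15799
φ = atan2(y, x) mod 360° = atan2(0.156, -0.025) = 99.1046°
|p|² = ρ² + z² = 0.15799² + 0.865² = 0.77319
κ = 2ρ / |p|² = 2×0.15799 / 0.77319 = 0.40867
θ = 2·atan2(ρ, z) = 2·atan2(0.15799, 0.865) = 0.36131 rad
ℓ = θ/κ = 0.36131/0.40867 = 0.88411

0.4087 99.10 0.8841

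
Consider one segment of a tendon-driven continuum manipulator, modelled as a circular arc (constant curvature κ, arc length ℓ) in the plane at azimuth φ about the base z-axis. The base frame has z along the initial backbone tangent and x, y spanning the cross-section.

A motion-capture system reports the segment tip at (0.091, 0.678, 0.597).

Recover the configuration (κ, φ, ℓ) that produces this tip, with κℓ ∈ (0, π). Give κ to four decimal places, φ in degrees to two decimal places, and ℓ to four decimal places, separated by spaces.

1.6596 82.36 1.0283

ρ = √(x²+y²) = √(0.091² + 0.678²) = 0.68408
φ = atan2(y, x) mod 360° = atan2(0.678, 0.091) = 82.3555°
|p|² = ρ² + z² = 0.68408² + 0.597² = 0.82437
κ = 2ρ / |p|² = 2×0.68408 / 0.82437 = 1.65963
θ = 2·atan2(ρ, z) = 2·atan2(0.68408, 0.597) = 1.70653 rad
ℓ = θ/κ = 1.70653/1.65963 = 1.02826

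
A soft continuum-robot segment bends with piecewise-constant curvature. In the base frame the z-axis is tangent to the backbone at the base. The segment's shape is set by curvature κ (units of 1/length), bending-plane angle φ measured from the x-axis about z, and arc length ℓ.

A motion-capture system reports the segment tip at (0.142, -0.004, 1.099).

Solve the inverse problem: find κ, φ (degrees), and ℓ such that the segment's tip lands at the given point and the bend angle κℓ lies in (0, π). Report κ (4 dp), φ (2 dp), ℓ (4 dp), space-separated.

0.2314 358.39 1.1112

ρ = √(x²+y²) = √(0.142² + -0.004²) = 0.14206
φ = atan2(y, x) mod 360° = atan2(-0.004, 0.142) = 358.3865°
|p|² = ρ² + z² = 0.14206² + 1.099² = 1.22798
κ = 2ρ / |p|² = 2×0.14206 / 1.22798 = 0.23137
θ = 2·atan2(ρ, z) = 2·atan2(0.14206, 1.099) = 0.25709 rad
ℓ = θ/κ = 0.25709/0.23137 = 1.11120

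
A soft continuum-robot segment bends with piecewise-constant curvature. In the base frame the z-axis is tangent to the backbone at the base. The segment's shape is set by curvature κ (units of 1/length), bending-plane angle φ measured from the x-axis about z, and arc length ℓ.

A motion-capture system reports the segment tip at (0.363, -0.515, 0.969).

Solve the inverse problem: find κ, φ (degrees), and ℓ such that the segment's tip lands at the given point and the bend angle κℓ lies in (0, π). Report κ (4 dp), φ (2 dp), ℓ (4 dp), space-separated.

ρ = √(x²+y²) = √(0.363² + -0.515²) = 0.63007
φ = atan2(y, x) mod 360° = atan2(-0.515, 0.363) = 305.1783°
|p|² = ρ² + z² = 0.63007² + 0.969² = 1.33595
κ = 2ρ / |p|² = 2×0.63007 / 1.33595 = 0.94326
θ = 2·atan2(ρ, z) = 2·atan2(0.63007, 0.969) = 1.15308 rad
ℓ = θ/κ = 1.15308/0.94326 = 1.22244

0.9433 305.18 1.2224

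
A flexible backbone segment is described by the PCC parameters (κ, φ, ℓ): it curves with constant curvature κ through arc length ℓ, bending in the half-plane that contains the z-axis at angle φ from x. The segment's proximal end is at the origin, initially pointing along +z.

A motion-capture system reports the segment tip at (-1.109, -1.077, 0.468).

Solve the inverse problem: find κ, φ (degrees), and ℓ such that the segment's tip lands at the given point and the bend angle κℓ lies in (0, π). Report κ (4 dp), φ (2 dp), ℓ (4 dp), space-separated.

1.1851 224.16 2.1548

ρ = √(x²+y²) = √(-1.109² + -1.077²) = 1.54590
φ = atan2(y, x) mod 360° = atan2(-1.077, -1.109) = 224.1613°
|p|² = ρ² + z² = 1.54590² + 0.468² = 2.60883
κ = 2ρ / |p|² = 2×1.54590 / 2.60883 = 1.18513
θ = 2·atan2(ρ, z) = 2·atan2(1.54590, 0.468) = 2.55366 rad
ℓ = θ/κ = 2.55366/1.18513 = 2.15476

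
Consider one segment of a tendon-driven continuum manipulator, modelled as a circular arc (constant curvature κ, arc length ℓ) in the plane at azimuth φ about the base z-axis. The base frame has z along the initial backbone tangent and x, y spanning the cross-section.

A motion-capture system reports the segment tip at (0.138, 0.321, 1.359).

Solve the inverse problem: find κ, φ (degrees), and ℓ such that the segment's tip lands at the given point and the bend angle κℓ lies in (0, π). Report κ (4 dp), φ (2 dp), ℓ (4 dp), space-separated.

0.3549 66.74 1.4181

ρ = √(x²+y²) = √(0.138² + 0.321²) = 0.34941
φ = atan2(y, x) mod 360° = atan2(0.321, 0.138) = 66.7368°
|p|² = ρ² + z² = 0.34941² + 1.359² = 1.96897
κ = 2ρ / |p|² = 2×0.34941 / 1.96897 = 0.35491
θ = 2·atan2(ρ, z) = 2·atan2(0.34941, 1.359) = 0.50331 rad
ℓ = θ/κ = 0.50331/0.35491 = 1.41812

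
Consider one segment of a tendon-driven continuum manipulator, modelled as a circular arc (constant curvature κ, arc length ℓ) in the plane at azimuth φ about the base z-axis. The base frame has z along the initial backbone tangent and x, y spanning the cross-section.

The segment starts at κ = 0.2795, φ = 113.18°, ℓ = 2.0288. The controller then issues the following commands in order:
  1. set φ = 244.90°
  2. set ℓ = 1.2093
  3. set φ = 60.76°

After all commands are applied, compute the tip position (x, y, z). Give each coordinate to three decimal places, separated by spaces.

initial: κ=0.2795, φ=113.18°, ℓ=2.0288
cmd 1: set φ=244.90° → (κ,φ,ℓ)=(0.2795,244.90°,2.0288) → tip=(-0.2375,-0.5071,1.9218)
cmd 2: set ℓ=1.2093 → (κ,φ,ℓ)=(0.2795,244.90°,1.2093) → tip=(-0.0859,-0.1833,1.1864)
cmd 3: set φ=60.76° → (κ,φ,ℓ)=(0.2795,60.76°,1.2093) → tip=(0.0989,0.1766,1.1864)

0.099 0.177 1.186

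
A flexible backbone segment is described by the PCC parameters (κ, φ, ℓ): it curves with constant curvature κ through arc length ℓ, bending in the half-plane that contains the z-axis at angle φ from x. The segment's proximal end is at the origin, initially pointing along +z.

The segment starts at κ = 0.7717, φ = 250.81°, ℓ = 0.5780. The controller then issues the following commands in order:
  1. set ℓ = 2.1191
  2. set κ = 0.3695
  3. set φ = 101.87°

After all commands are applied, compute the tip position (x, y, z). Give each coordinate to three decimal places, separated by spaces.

initial: κ=0.7717, φ=250.81°, ℓ=0.5780
cmd 1: set ℓ=2.1191 → (κ,φ,ℓ)=(0.7717,250.81°,2.1191) → tip=(-0.4534,-1.3027,1.2931)
cmd 2: set κ=0.3695 → (κ,φ,ℓ)=(0.3695,250.81°,2.1191) → tip=(-0.2591,-0.7443,1.9091)
cmd 3: set φ=101.87° → (κ,φ,ℓ)=(0.3695,101.87°,2.1191) → tip=(-0.1621,0.7713,1.9091)

-0.162 0.771 1.909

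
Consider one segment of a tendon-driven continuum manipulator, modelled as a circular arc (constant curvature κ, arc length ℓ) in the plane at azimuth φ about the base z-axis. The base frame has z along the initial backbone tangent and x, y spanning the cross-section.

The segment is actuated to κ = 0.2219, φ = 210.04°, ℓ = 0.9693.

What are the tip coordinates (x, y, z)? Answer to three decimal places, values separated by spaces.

-0.090 -0.052 0.962

θ = κ·ℓ = 0.2219 × 0.9693 = 0.21509 rad
ρ = (1 − cos θ)/κ = (1 − 0.97696)/0.2219 = 0.10384
z = sin θ / κ = 0.21343/0.2219 = 0.96184
x = ρ cos φ = 0.10384 × cos(210.04°) = -0.08989
y = ρ sin φ = 0.10384 × sin(210.04°) = -0.05198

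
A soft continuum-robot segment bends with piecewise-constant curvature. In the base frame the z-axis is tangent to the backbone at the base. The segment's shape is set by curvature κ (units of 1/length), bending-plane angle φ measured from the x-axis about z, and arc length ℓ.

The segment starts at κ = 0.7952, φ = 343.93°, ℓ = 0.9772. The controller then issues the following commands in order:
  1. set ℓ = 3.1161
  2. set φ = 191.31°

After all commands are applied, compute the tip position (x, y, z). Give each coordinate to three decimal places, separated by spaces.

initial: κ=0.7952, φ=343.93°, ℓ=0.9772
cmd 1: set ℓ=3.1161 → (κ,φ,ℓ)=(0.7952,343.93°,3.1161) → tip=(2.1603,-0.6223,0.7747)
cmd 2: set φ=191.31° → (κ,φ,ℓ)=(0.7952,191.31°,3.1161) → tip=(-2.2045,-0.4409,0.7747)

-2.205 -0.441 0.775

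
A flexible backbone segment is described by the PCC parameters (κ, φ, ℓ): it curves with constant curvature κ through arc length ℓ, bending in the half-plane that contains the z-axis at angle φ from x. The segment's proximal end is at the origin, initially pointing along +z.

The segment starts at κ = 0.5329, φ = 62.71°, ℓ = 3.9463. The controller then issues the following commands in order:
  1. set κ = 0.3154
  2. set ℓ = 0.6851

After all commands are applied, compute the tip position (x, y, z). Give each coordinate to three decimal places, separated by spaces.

initial: κ=0.5329, φ=62.71°, ℓ=3.9463
cmd 1: set κ=0.3154 → (κ,φ,ℓ)=(0.3154,62.71°,3.9463) → tip=(0.9880,1.9149,3.0035)
cmd 2: set ℓ=0.6851 → (κ,φ,ℓ)=(0.3154,62.71°,0.6851) → tip=(0.0338,0.0655,0.6798)

0.034 0.066 0.680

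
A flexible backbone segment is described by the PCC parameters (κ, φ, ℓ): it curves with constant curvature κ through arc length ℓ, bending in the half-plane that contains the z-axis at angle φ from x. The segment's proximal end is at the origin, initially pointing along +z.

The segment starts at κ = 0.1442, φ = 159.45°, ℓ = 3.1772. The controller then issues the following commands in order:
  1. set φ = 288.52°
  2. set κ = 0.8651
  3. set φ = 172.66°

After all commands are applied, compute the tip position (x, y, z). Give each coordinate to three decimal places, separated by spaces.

initial: κ=0.1442, φ=159.45°, ℓ=3.1772
cmd 1: set φ=288.52° → (κ,φ,ℓ)=(0.1442,288.52°,3.1772) → tip=(0.2272,-0.6781,3.0672)
cmd 2: set κ=0.8651 → (κ,φ,ℓ)=(0.8651,288.52°,3.1772) → tip=(0.7063,-2.1086,0.4427)
cmd 3: set φ=172.66° → (κ,φ,ℓ)=(0.8651,172.66°,3.1772) → tip=(-2.2055,0.2841,0.4427)

-2.206 0.284 0.443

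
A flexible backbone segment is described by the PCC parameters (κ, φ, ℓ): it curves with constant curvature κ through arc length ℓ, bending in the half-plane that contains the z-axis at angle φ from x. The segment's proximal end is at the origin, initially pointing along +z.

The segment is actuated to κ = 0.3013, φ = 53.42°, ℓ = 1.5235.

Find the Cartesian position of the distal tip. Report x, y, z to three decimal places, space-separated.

θ = κ·ℓ = 0.3013 × 1.5235 = 0.45903 rad
ρ = (1 − cos θ)/κ = (1 − 0.89648)/0.3013 = 0.34357
z = sin θ / κ = 0.44308/0.3013 = 1.47056
x = ρ cos φ = 0.34357 × cos(53.42°) = 0.20475
y = ρ sin φ = 0.34357 × sin(53.42°) = 0.27590

0.205 0.276 1.471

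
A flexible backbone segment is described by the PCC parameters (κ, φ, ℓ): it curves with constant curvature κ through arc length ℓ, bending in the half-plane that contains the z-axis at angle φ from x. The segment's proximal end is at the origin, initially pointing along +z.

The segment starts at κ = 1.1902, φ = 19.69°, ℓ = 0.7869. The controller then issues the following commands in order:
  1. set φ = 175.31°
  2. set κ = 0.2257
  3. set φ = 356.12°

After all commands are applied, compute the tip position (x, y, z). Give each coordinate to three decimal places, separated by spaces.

0.070 -0.005 0.783

initial: κ=1.1902, φ=19.69°, ℓ=0.7869
cmd 1: set φ=175.31° → (κ,φ,ℓ)=(1.1902,175.31°,0.7869) → tip=(-0.3412,0.0280,0.6768)
cmd 2: set κ=0.2257 → (κ,φ,ℓ)=(0.2257,175.31°,0.7869) → tip=(-0.0695,0.0057,0.7828)
cmd 3: set φ=356.12° → (κ,φ,ℓ)=(0.2257,356.12°,0.7869) → tip=(0.0695,-0.0047,0.7828)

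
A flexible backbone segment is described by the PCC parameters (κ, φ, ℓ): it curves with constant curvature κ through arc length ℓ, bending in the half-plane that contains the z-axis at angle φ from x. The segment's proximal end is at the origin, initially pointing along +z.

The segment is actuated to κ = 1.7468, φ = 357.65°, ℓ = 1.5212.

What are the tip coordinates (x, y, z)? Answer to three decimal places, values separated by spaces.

θ = κ·ℓ = 1.7468 × 1.5212 = 2.65723 rad
ρ = (1 − cos θ)/κ = (1 − -0.88497)/1.7468 = 1.07910
z = sin θ / κ = 0.46564/1.7468 = 0.26657
x = ρ cos φ = 1.07910 × cos(357.65°) = 1.07819
y = ρ sin φ = 1.07910 × sin(357.65°) = -0.04425

1.078 -0.044 0.267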